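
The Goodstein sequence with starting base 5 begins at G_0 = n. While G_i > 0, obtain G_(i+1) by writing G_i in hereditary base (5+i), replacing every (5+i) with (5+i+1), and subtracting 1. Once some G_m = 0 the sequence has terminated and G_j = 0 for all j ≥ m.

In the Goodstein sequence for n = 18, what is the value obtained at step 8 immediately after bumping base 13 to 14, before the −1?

32

G_0=18  [base 5] 3·5 + 3  →[5↦6]→  3·6 + 3 = 21  −1 ⇒ G_1=20
G_1=20  [base 6] 3·6 + 2  →[6↦7]→  3·7 + 2 = 23  −1 ⇒ G_2=22
G_2=22  [base 7] 3·7 + 1  →[7↦8]→  3·8 + 1 = 25  −1 ⇒ G_3=24
G_3=24  [base 8] 3·8  →[8↦9]→  3·9 = 27  −1 ⇒ G_4=26
G_4=26  [base 9] 2·9 + 8  →[9↦10]→  2·10 + 8 = 28  −1 ⇒ G_5=27
G_5=27  [base 10] 2·10 + 7  →[10↦11]→  2·11 + 7 = 29  −1 ⇒ G_6=28
G_6=28  [base 11] 2·11 + 6  →[11↦12]→  2·12 + 6 = 30  −1 ⇒ G_7=29
G_7=29  [base 12] 2·12 + 5  →[12↦13]→  2·13 + 5 = 31  −1 ⇒ G_8=30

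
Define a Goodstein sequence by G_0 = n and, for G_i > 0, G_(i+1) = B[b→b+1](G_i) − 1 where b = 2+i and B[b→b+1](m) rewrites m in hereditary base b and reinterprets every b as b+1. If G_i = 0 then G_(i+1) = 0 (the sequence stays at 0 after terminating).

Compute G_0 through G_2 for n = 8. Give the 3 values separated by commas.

8, 80, 553

step 0: 8 = 2^(2 + 1); sub 3 for 2: 3^(3 + 1); = 81; G_1 = 81−1 = 80
step 1: 80 = 2·3^3 + 2·3^2 + 2·3 + 2; sub 4 for 3: 2·4^4 + 2·4^2 + 2·4 + 2; = 554; G_2 = 554−1 = 553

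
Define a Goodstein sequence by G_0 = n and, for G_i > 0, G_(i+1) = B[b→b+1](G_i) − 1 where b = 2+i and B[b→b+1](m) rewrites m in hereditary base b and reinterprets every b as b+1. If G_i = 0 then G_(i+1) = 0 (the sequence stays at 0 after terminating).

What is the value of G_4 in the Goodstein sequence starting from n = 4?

83

(0) 4|_2 = 2^2 ↦ 3^3|_3 = 27 ⇒ 26
(1) 26|_3 = 2·3^2 + 2·3 + 2 ↦ 2·4^2 + 2·4 + 2|_4 = 42 ⇒ 41
(2) 41|_4 = 2·4^2 + 2·4 + 1 ↦ 2·5^2 + 2·5 + 1|_5 = 61 ⇒ 60
(3) 60|_5 = 2·5^2 + 2·5 ↦ 2·6^2 + 2·6|_6 = 84 ⇒ 83
(4) 83|_6 = 2·6^2 + 6 + 5 ↦ 2·7^2 + 7 + 5|_7 = 110 ⇒ 109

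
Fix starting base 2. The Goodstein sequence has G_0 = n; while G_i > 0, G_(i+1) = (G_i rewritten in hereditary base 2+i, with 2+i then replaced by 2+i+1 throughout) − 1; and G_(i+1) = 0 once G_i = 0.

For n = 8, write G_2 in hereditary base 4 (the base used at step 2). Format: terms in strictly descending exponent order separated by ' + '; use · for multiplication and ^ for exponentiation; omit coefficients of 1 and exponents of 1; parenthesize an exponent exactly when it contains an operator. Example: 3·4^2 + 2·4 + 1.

base 2: 8 = 2^(2 + 1); at 3: 3^(3 + 1) = 81; next = 80
base 3: 80 = 2·3^3 + 2·3^2 + 2·3 + 2; at 4: 2·4^4 + 2·4^2 + 2·4 + 2 = 554; next = 553

2·4^4 + 2·4^2 + 2·4 + 1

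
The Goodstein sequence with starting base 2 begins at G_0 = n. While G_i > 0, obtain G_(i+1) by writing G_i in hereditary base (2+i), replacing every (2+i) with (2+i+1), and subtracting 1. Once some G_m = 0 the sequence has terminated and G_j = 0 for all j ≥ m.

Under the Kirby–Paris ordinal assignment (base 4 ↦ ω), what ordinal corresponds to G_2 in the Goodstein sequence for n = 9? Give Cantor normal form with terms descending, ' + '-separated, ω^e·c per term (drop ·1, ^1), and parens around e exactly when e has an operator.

ω^ω·3 + ω^3·3 + ω^2·3 + ω·3 + 3

G_0 = 9. HB_2(9) = 2^(2 + 1) + 1. Bump = 82. G_1 = 81.
G_1 = 81. HB_3(81) = 3^(3 + 1). Bump = 1024. G_2 = 1023.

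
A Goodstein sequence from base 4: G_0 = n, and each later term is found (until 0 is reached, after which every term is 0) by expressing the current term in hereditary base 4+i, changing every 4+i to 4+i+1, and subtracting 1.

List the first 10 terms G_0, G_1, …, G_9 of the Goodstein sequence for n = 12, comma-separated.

12, 14, 15, 16, 17, 18, 19, 19, 19, 19

G_0=12  [base 4] 3·4  →[4↦5]→  3·5 = 15  −1 ⇒ G_1=14
G_1=14  [base 5] 2·5 + 4  →[5↦6]→  2·6 + 4 = 16  −1 ⇒ G_2=15
G_2=15  [base 6] 2·6 + 3  →[6↦7]→  2·7 + 3 = 17  −1 ⇒ G_3=16
G_3=16  [base 7] 2·7 + 2  →[7↦8]→  2·8 + 2 = 18  −1 ⇒ G_4=17
G_4=17  [base 8] 2·8 + 1  →[8↦9]→  2·9 + 1 = 19  −1 ⇒ G_5=18
G_5=18  [base 9] 2·9  →[9↦10]→  2·10 = 20  −1 ⇒ G_6=19
G_6=19  [base 10] 10 + 9  →[10↦11]→  11 + 9 = 20  −1 ⇒ G_7=19
G_7=19  [base 11] 11 + 8  →[11↦12]→  12 + 8 = 20  −1 ⇒ G_8=19
G_8=19  [base 12] 12 + 7  →[12↦13]→  13 + 7 = 20  −1 ⇒ G_9=19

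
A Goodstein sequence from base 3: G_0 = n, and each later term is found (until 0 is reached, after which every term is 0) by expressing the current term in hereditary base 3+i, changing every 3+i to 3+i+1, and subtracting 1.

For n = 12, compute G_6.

step 0: 12 = 3^2 + 3; sub 4 for 3: 4^2 + 4; = 20; G_1 = 20−1 = 19
step 1: 19 = 4^2 + 3; sub 5 for 4: 5^2 + 3; = 28; G_2 = 28−1 = 27
step 2: 27 = 5^2 + 2; sub 6 for 5: 6^2 + 2; = 38; G_3 = 38−1 = 37
step 3: 37 = 6^2 + 1; sub 7 for 6: 7^2 + 1; = 50; G_4 = 50−1 = 49
step 4: 49 = 7^2; sub 8 for 7: 8^2; = 64; G_5 = 64−1 = 63
step 5: 63 = 7·8 + 7; sub 9 for 8: 7·9 + 7; = 70; G_6 = 70−1 = 69
step 6: 69 = 7·9 + 6; sub 10 for 9: 7·10 + 6; = 76; G_7 = 76−1 = 75

69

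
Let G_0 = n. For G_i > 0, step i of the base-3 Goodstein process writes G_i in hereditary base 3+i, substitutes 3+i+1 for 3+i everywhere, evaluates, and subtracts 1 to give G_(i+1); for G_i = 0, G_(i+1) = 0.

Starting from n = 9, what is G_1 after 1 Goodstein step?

step 0: 9 = 3^2; sub 4 for 3: 4^2; = 16; G_1 = 16−1 = 15
step 1: 15 = 3·4 + 3; sub 5 for 4: 3·5 + 3; = 18; G_2 = 18−1 = 17

15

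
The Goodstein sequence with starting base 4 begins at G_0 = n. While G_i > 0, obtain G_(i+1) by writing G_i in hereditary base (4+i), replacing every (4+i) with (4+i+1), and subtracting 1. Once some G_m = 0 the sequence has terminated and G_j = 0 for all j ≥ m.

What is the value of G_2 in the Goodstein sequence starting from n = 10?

[0] 10 ≡ 2·4 + 2 (base 4). Lift 5: 12. −1: 11.
[1] 11 ≡ 2·5 + 1 (base 5). Lift 6: 13. −1: 12.
[2] 12 ≡ 2·6 (base 6). Lift 7: 14. −1: 13.

12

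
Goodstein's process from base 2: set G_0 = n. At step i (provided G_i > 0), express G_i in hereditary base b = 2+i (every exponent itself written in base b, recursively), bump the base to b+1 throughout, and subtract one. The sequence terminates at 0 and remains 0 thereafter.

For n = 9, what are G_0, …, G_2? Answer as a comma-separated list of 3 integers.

9 —HB2→ 2^(2 + 1) + 1 —bump→ 3^(3 + 1) + 1 = 82 —(−1)→ 81
81 —HB3→ 3^(3 + 1) —bump→ 4^(4 + 1) = 1024 —(−1)→ 1023

9, 81, 1023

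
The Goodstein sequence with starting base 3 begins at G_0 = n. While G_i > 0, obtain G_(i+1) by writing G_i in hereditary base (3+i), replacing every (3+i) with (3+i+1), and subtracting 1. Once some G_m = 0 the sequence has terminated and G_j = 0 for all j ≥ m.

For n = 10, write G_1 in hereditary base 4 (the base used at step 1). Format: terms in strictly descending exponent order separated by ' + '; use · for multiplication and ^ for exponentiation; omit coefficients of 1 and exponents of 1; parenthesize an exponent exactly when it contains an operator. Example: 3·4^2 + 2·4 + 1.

4^2

i=0: 10 = 3^2 + 1 (b=3); 3→4: 4^2 + 1 = 17; 17−1 = 16
i=1: 16 = 4^2 (b=4); 4→5: 5^2 = 25; 25−1 = 24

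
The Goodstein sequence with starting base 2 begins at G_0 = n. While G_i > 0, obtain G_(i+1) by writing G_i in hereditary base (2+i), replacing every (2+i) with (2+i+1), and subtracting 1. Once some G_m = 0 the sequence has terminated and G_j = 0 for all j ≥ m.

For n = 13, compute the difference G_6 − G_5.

128453481

i=0: 13 = 2^(2 + 1) + 2^2 + 1 (b=2); 2→3: 3^(3 + 1) + 3^3 + 1 = 109; 109−1 = 108
i=1: 108 = 3^(3 + 1) + 3^3 (b=3); 3→4: 4^(4 + 1) + 4^4 = 1280; 1280−1 = 1279
i=2: 1279 = 4^(4 + 1) + 3·4^3 + 3·4^2 + 3·4 + 3 (b=4); 4→5: 5^(5 + 1) + 3·5^3 + 3·5^2 + 3·5 + 3 = 16093; 16093−1 = 16092
i=3: 16092 = 5^(5 + 1) + 3·5^3 + 3·5^2 + 3·5 + 2 (b=5); 5→6: 6^(6 + 1) + 3·6^3 + 3·6^2 + 3·6 + 2 = 280712; 280712−1 = 280711
i=4: 280711 = 6^(6 + 1) + 3·6^3 + 3·6^2 + 3·6 + 1 (b=6); 6→7: 7^(7 + 1) + 3·7^3 + 3·7^2 + 3·7 + 1 = 5765999; 5765999−1 = 5765998
i=5: 5765998 = 7^(7 + 1) + 3·7^3 + 3·7^2 + 3·7 (b=7); 7→8: 8^(8 + 1) + 3·8^3 + 3·8^2 + 3·8 = 134219480; 134219480−1 = 134219479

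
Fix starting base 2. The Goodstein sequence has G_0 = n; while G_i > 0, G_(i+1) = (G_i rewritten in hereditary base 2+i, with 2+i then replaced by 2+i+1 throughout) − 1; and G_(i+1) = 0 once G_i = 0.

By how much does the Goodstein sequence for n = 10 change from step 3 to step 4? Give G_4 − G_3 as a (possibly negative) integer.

G_0 = 10. HB_2(10) = 2^(2 + 1) + 2. Bump = 84. G_1 = 83.
G_1 = 83. HB_3(83) = 3^(3 + 1) + 2. Bump = 1026. G_2 = 1025.
G_2 = 1025. HB_4(1025) = 4^(4 + 1) + 1. Bump = 15626. G_3 = 15625.
G_3 = 15625. HB_5(15625) = 5^(5 + 1). Bump = 279936. G_4 = 279935.

264310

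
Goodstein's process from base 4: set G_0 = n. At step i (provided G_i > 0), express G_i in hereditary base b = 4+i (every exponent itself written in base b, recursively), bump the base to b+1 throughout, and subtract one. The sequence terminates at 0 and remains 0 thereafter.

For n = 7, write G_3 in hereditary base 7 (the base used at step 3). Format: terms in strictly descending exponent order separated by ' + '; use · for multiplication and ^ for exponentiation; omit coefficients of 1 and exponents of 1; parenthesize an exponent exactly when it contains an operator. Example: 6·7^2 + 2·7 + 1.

7

7 —HB4→ 4 + 3 —bump→ 5 + 3 = 8 —(−1)→ 7
7 —HB5→ 5 + 2 —bump→ 6 + 2 = 8 —(−1)→ 7
7 —HB6→ 6 + 1 —bump→ 7 + 1 = 8 —(−1)→ 7
7 —HB7→ 7 —bump→ 8 = 8 —(−1)→ 7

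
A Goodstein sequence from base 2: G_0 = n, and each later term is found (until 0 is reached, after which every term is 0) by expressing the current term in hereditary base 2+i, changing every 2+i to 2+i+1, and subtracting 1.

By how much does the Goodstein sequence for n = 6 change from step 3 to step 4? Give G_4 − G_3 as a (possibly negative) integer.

i=0: 6 = 2^2 + 2 (b=2); 2→3: 3^3 + 3 = 30; 30−1 = 29
i=1: 29 = 3^3 + 2 (b=3); 3→4: 4^4 + 2 = 258; 258−1 = 257
i=2: 257 = 4^4 + 1 (b=4); 4→5: 5^5 + 1 = 3126; 3126−1 = 3125
i=3: 3125 = 5^5 (b=5); 5→6: 6^6 = 46656; 46656−1 = 46655

43530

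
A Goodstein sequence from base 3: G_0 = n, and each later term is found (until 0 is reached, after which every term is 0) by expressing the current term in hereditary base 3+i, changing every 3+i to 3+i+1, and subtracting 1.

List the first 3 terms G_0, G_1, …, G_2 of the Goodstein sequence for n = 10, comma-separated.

base 3: 10 = 3^2 + 1; at 4: 4^2 + 1 = 17; next = 16
base 4: 16 = 4^2; at 5: 5^2 = 25; next = 24

10, 16, 24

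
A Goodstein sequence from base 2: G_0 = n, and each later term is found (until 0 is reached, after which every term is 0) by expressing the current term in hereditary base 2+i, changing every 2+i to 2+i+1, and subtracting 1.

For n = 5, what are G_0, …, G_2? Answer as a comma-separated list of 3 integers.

5, 27, 255

[0] 5 ≡ 2^2 + 1 (base 2). Lift 3: 28. −1: 27.
[1] 27 ≡ 3^3 (base 3). Lift 4: 256. −1: 255.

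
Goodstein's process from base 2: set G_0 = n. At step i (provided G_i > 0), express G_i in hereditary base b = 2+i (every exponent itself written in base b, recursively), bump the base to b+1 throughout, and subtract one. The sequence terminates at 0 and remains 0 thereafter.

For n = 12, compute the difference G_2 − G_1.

958

[0] 12 ≡ 2^(2 + 1) + 2^2 (base 2). Lift 3: 108. −1: 107.
[1] 107 ≡ 3^(3 + 1) + 2·3^2 + 2·3 + 2 (base 3). Lift 4: 1066. −1: 1065.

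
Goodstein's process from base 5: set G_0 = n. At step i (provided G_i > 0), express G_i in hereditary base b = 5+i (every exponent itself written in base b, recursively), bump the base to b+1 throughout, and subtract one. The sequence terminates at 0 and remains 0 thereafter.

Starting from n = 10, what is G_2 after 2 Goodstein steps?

11

base 5: 10 = 2·5; at 6: 2·6 = 12; next = 11
base 6: 11 = 6 + 5; at 7: 7 + 5 = 12; next = 11
base 7: 11 = 7 + 4; at 8: 8 + 4 = 12; next = 11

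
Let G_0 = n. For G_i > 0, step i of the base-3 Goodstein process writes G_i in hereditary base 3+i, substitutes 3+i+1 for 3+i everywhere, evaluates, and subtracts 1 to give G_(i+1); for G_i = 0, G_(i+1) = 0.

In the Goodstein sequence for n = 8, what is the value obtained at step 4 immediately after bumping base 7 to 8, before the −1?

G_0 = 8. HB_3(8) = 2·3 + 2. Bump = 10. G_1 = 9.
G_1 = 9. HB_4(9) = 2·4 + 1. Bump = 11. G_2 = 10.
G_2 = 10. HB_5(10) = 2·5. Bump = 12. G_3 = 11.
G_3 = 11. HB_6(11) = 6 + 5. Bump = 12. G_4 = 11.
G_4 = 11. HB_7(11) = 7 + 4. Bump = 12. G_5 = 11.

12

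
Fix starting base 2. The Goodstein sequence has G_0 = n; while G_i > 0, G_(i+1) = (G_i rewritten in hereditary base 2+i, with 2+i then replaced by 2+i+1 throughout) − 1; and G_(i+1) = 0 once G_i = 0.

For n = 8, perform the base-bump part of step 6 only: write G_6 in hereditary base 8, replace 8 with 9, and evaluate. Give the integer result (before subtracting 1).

774841152

8 —HB2→ 2^(2 + 1) —bump→ 3^(3 + 1) = 81 —(−1)→ 80
80 —HB3→ 2·3^3 + 2·3^2 + 2·3 + 2 —bump→ 2·4^4 + 2·4^2 + 2·4 + 2 = 554 —(−1)→ 553
553 —HB4→ 2·4^4 + 2·4^2 + 2·4 + 1 —bump→ 2·5^5 + 2·5^2 + 2·5 + 1 = 6311 —(−1)→ 6310
6310 —HB5→ 2·5^5 + 2·5^2 + 2·5 —bump→ 2·6^6 + 2·6^2 + 2·6 = 93396 —(−1)→ 93395
93395 —HB6→ 2·6^6 + 2·6^2 + 6 + 5 —bump→ 2·7^7 + 2·7^2 + 7 + 5 = 1647196 —(−1)→ 1647195
1647195 —HB7→ 2·7^7 + 2·7^2 + 7 + 4 —bump→ 2·8^8 + 2·8^2 + 8 + 4 = 33554572 —(−1)→ 33554571
33554571 —HB8→ 2·8^8 + 2·8^2 + 8 + 3 —bump→ 2·9^9 + 2·9^2 + 9 + 3 = 774841152 —(−1)→ 774841151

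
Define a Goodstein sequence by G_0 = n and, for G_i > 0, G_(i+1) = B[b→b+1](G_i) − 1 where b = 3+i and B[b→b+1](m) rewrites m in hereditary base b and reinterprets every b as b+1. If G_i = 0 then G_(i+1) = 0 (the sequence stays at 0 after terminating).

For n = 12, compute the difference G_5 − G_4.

base 3: 12 = 3^2 + 3; at 4: 4^2 + 4 = 20; next = 19
base 4: 19 = 4^2 + 3; at 5: 5^2 + 3 = 28; next = 27
base 5: 27 = 5^2 + 2; at 6: 6^2 + 2 = 38; next = 37
base 6: 37 = 6^2 + 1; at 7: 7^2 + 1 = 50; next = 49
base 7: 49 = 7^2; at 8: 8^2 = 64; next = 63

14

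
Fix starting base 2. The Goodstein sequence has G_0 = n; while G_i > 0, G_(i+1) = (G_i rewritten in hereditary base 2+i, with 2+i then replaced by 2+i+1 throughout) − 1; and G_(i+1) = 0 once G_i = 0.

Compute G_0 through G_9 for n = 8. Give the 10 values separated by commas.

base 2: 8 = 2^(2 + 1); at 3: 3^(3 + 1) = 81; next = 80
base 3: 80 = 2·3^3 + 2·3^2 + 2·3 + 2; at 4: 2·4^4 + 2·4^2 + 2·4 + 2 = 554; next = 553
base 4: 553 = 2·4^4 + 2·4^2 + 2·4 + 1; at 5: 2·5^5 + 2·5^2 + 2·5 + 1 = 6311; next = 6310
base 5: 6310 = 2·5^5 + 2·5^2 + 2·5; at 6: 2·6^6 + 2·6^2 + 2·6 = 93396; next = 93395
base 6: 93395 = 2·6^6 + 2·6^2 + 6 + 5; at 7: 2·7^7 + 2·7^2 + 7 + 5 = 1647196; next = 1647195
base 7: 1647195 = 2·7^7 + 2·7^2 + 7 + 4; at 8: 2·8^8 + 2·8^2 + 8 + 4 = 33554572; next = 33554571
base 8: 33554571 = 2·8^8 + 2·8^2 + 8 + 3; at 9: 2·9^9 + 2·9^2 + 9 + 3 = 774841152; next = 774841151
base 9: 774841151 = 2·9^9 + 2·9^2 + 9 + 2; at 10: 2·10^10 + 2·10^2 + 10 + 2 = 20000000212; next = 20000000211
base 10: 20000000211 = 2·10^10 + 2·10^2 + 10 + 1; at 11: 2·11^11 + 2·11^2 + 11 + 1 = 570623341476; next = 570623341475

8, 80, 553, 6310, 93395, 1647195, 33554571, 774841151, 20000000211, 570623341475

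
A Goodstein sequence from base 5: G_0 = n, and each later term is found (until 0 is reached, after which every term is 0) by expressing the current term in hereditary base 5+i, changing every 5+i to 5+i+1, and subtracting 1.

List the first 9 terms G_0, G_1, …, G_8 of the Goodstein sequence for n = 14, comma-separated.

[0] 14 ≡ 2·5 + 4 (base 5). Lift 6: 16. −1: 15.
[1] 15 ≡ 2·6 + 3 (base 6). Lift 7: 17. −1: 16.
[2] 16 ≡ 2·7 + 2 (base 7). Lift 8: 18. −1: 17.
[3] 17 ≡ 2·8 + 1 (base 8). Lift 9: 19. −1: 18.
[4] 18 ≡ 2·9 (base 9). Lift 10: 20. −1: 19.
[5] 19 ≡ 10 + 9 (base 10). Lift 11: 20. −1: 19.
[6] 19 ≡ 11 + 8 (base 11). Lift 12: 20. −1: 19.
[7] 19 ≡ 12 + 7 (base 12). Lift 13: 20. −1: 19.

14, 15, 16, 17, 18, 19, 19, 19, 19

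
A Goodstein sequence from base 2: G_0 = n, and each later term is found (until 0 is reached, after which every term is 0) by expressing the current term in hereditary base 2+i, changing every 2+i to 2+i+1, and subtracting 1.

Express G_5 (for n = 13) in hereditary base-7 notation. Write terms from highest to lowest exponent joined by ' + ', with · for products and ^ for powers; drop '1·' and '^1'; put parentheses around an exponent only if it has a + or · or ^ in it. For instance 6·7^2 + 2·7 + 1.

step 0: 13 = 2^(2 + 1) + 2^2 + 1; sub 3 for 2: 3^(3 + 1) + 3^3 + 1; = 109; G_1 = 109−1 = 108
step 1: 108 = 3^(3 + 1) + 3^3; sub 4 for 3: 4^(4 + 1) + 4^4; = 1280; G_2 = 1280−1 = 1279
step 2: 1279 = 4^(4 + 1) + 3·4^3 + 3·4^2 + 3·4 + 3; sub 5 for 4: 5^(5 + 1) + 3·5^3 + 3·5^2 + 3·5 + 3; = 16093; G_3 = 16093−1 = 16092
step 3: 16092 = 5^(5 + 1) + 3·5^3 + 3·5^2 + 3·5 + 2; sub 6 for 5: 6^(6 + 1) + 3·6^3 + 3·6^2 + 3·6 + 2; = 280712; G_4 = 280712−1 = 280711
step 4: 280711 = 6^(6 + 1) + 3·6^3 + 3·6^2 + 3·6 + 1; sub 7 for 6: 7^(7 + 1) + 3·7^3 + 3·7^2 + 3·7 + 1; = 5765999; G_5 = 5765999−1 = 5765998
step 5: 5765998 = 7^(7 + 1) + 3·7^3 + 3·7^2 + 3·7; sub 8 for 7: 8^(8 + 1) + 3·8^3 + 3·8^2 + 3·8; = 134219480; G_6 = 134219480−1 = 134219479

7^(7 + 1) + 3·7^3 + 3·7^2 + 3·7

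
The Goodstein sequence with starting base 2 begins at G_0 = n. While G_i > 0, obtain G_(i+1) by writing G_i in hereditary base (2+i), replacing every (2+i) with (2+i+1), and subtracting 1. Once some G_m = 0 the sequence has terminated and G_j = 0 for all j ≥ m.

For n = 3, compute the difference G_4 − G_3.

(0) 3|_2 = 2 + 1 ↦ 3 + 1|_3 = 4 ⇒ 3
(1) 3|_3 = 3 ↦ 4|_4 = 4 ⇒ 3
(2) 3|_4 = 3 ↦ 3|_5 = 3 ⇒ 2
(3) 2|_5 = 2 ↦ 2|_6 = 2 ⇒ 1

-1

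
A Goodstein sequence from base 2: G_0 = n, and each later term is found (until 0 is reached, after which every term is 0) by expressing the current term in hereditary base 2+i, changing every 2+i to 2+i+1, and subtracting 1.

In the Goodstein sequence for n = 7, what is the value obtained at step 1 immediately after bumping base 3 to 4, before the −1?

260

(0) 7|_2 = 2^2 + 2 + 1 ↦ 3^3 + 3 + 1|_3 = 31 ⇒ 30
(1) 30|_3 = 3^3 + 3 ↦ 4^4 + 4|_4 = 260 ⇒ 259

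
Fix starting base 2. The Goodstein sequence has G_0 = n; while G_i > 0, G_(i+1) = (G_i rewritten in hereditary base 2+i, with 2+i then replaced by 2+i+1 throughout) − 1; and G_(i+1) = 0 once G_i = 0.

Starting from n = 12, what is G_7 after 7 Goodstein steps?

G_0 = 12. HB_2(12) = 2^(2 + 1) + 2^2. Bump = 108. G_1 = 107.
G_1 = 107. HB_3(107) = 3^(3 + 1) + 2·3^2 + 2·3 + 2. Bump = 1066. G_2 = 1065.
G_2 = 1065. HB_4(1065) = 4^(4 + 1) + 2·4^2 + 2·4 + 1. Bump = 15686. G_3 = 15685.
G_3 = 15685. HB_5(15685) = 5^(5 + 1) + 2·5^2 + 2·5. Bump = 280020. G_4 = 280019.
G_4 = 280019. HB_6(280019) = 6^(6 + 1) + 2·6^2 + 6 + 5. Bump = 5764911. G_5 = 5764910.
G_5 = 5764910. HB_7(5764910) = 7^(7 + 1) + 2·7^2 + 7 + 4. Bump = 134217868. G_6 = 134217867.
G_6 = 134217867. HB_8(134217867) = 8^(8 + 1) + 2·8^2 + 8 + 3. Bump = 3486784575. G_7 = 3486784574.

3486784574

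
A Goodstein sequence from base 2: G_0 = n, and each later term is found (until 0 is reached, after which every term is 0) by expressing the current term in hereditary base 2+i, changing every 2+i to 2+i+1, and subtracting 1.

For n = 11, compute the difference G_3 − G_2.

[0] 11 ≡ 2^(2 + 1) + 2 + 1 (base 2). Lift 3: 85. −1: 84.
[1] 84 ≡ 3^(3 + 1) + 3 (base 3). Lift 4: 1028. −1: 1027.
[2] 1027 ≡ 4^(4 + 1) + 3 (base 4). Lift 5: 15628. −1: 15627.

14600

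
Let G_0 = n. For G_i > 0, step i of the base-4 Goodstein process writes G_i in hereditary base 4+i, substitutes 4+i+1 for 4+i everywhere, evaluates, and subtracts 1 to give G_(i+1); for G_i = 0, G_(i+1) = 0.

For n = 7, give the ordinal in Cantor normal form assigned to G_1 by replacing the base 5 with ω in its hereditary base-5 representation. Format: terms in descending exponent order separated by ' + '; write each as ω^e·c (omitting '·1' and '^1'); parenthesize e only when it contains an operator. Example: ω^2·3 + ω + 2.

[0] 7 ≡ 4 + 3 (base 4). Lift 5: 8. −1: 7.
[1] 7 ≡ 5 + 2 (base 5). Lift 6: 8. −1: 7.

ω + 2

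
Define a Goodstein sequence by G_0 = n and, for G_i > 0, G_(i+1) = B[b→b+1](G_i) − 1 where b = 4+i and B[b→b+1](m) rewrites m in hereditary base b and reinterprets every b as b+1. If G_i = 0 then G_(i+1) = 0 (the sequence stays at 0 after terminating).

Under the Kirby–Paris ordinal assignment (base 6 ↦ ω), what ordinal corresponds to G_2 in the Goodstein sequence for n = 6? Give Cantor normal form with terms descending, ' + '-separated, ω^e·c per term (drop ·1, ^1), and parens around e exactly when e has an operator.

ω

base 4: 6 = 4 + 2; at 5: 5 + 2 = 7; next = 6
base 5: 6 = 5 + 1; at 6: 6 + 1 = 7; next = 6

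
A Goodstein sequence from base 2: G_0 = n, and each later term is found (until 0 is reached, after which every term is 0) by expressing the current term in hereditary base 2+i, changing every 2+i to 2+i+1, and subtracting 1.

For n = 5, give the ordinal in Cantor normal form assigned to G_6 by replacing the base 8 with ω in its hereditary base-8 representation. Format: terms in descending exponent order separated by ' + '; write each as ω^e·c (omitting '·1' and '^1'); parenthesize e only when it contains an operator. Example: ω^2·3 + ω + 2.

ω^3·3 + ω^2·3 + ω·2 + 7

step 0: 5 = 2^2 + 1; sub 3 for 2: 3^3 + 1; = 28; G_1 = 28−1 = 27
step 1: 27 = 3^3; sub 4 for 3: 4^4; = 256; G_2 = 256−1 = 255
step 2: 255 = 3·4^3 + 3·4^2 + 3·4 + 3; sub 5 for 4: 3·5^3 + 3·5^2 + 3·5 + 3; = 468; G_3 = 468−1 = 467
step 3: 467 = 3·5^3 + 3·5^2 + 3·5 + 2; sub 6 for 5: 3·6^3 + 3·6^2 + 3·6 + 2; = 776; G_4 = 776−1 = 775
step 4: 775 = 3·6^3 + 3·6^2 + 3·6 + 1; sub 7 for 6: 3·7^3 + 3·7^2 + 3·7 + 1; = 1198; G_5 = 1198−1 = 1197
step 5: 1197 = 3·7^3 + 3·7^2 + 3·7; sub 8 for 7: 3·8^3 + 3·8^2 + 3·8; = 1752; G_6 = 1752−1 = 1751
step 6: 1751 = 3·8^3 + 3·8^2 + 2·8 + 7; sub 9 for 8: 3·9^3 + 3·9^2 + 2·9 + 7; = 2455; G_7 = 2455−1 = 2454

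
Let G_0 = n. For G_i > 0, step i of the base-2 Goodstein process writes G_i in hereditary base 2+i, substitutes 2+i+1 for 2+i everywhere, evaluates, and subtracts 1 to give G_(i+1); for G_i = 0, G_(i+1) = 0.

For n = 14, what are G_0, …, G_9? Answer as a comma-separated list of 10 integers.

14, 110, 1281, 18750, 326591, 5862840, 134404971, 3487116548, 100000555551, 3138429262496

step 0: 14 = 2^(2 + 1) + 2^2 + 2; sub 3 for 2: 3^(3 + 1) + 3^3 + 3; = 111; G_1 = 111−1 = 110
step 1: 110 = 3^(3 + 1) + 3^3 + 2; sub 4 for 3: 4^(4 + 1) + 4^4 + 2; = 1282; G_2 = 1282−1 = 1281
step 2: 1281 = 4^(4 + 1) + 4^4 + 1; sub 5 for 4: 5^(5 + 1) + 5^5 + 1; = 18751; G_3 = 18751−1 = 18750
step 3: 18750 = 5^(5 + 1) + 5^5; sub 6 for 5: 6^(6 + 1) + 6^6; = 326592; G_4 = 326592−1 = 326591
step 4: 326591 = 6^(6 + 1) + 5·6^5 + 5·6^4 + 5·6^3 + 5·6^2 + 5·6 + 5; sub 7 for 6: 7^(7 + 1) + 5·7^5 + 5·7^4 + 5·7^3 + 5·7^2 + 5·7 + 5; = 5862841; G_5 = 5862841−1 = 5862840
step 5: 5862840 = 7^(7 + 1) + 5·7^5 + 5·7^4 + 5·7^3 + 5·7^2 + 5·7 + 4; sub 8 for 7: 8^(8 + 1) + 5·8^5 + 5·8^4 + 5·8^3 + 5·8^2 + 5·8 + 4; = 134404972; G_6 = 134404972−1 = 134404971
step 6: 134404971 = 8^(8 + 1) + 5·8^5 + 5·8^4 + 5·8^3 + 5·8^2 + 5·8 + 3; sub 9 for 8: 9^(9 + 1) + 5·9^5 + 5·9^4 + 5·9^3 + 5·9^2 + 5·9 + 3; = 3487116549; G_7 = 3487116549−1 = 3487116548
step 7: 3487116548 = 9^(9 + 1) + 5·9^5 + 5·9^4 + 5·9^3 + 5·9^2 + 5·9 + 2; sub 10 for 9: 10^(10 + 1) + 5·10^5 + 5·10^4 + 5·10^3 + 5·10^2 + 5·10 + 2; = 100000555552; G_8 = 100000555552−1 = 100000555551
step 8: 100000555551 = 10^(10 + 1) + 5·10^5 + 5·10^4 + 5·10^3 + 5·10^2 + 5·10 + 1; sub 11 for 10: 11^(11 + 1) + 5·11^5 + 5·11^4 + 5·11^3 + 5·11^2 + 5·11 + 1; = 3138429262497; G_9 = 3138429262497−1 = 3138429262496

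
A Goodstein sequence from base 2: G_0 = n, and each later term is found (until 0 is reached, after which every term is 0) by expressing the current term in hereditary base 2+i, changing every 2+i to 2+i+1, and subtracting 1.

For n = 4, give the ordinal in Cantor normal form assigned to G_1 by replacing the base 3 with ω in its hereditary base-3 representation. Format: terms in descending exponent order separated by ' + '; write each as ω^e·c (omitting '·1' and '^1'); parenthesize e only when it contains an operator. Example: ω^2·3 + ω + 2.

ω^2·2 + ω·2 + 2

base 2: 4 = 2^2; at 3: 3^3 = 27; next = 26
base 3: 26 = 2·3^2 + 2·3 + 2; at 4: 2·4^2 + 2·4 + 2 = 42; next = 41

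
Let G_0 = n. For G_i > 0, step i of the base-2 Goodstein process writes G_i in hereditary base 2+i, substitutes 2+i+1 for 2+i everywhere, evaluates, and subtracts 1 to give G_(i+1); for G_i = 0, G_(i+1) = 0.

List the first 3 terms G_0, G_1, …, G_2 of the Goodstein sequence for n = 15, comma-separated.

G_0 = 15. HB_2(15) = 2^(2 + 1) + 2^2 + 2 + 1. Bump = 112. G_1 = 111.
G_1 = 111. HB_3(111) = 3^(3 + 1) + 3^3 + 3. Bump = 1284. G_2 = 1283.

15, 111, 1283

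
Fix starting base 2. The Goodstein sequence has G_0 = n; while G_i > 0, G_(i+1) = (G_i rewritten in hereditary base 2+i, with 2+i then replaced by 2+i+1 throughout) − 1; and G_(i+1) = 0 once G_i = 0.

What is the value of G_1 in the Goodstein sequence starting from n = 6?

(0) 6|_2 = 2^2 + 2 ↦ 3^3 + 3|_3 = 30 ⇒ 29
(1) 29|_3 = 3^3 + 2 ↦ 4^4 + 2|_4 = 258 ⇒ 257

29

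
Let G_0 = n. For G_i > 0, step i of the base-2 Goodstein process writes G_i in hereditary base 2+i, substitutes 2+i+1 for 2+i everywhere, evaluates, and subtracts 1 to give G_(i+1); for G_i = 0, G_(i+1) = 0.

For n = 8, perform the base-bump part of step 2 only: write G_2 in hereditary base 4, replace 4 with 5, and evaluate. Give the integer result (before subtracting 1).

6311

(0) 8|_2 = 2^(2 + 1) ↦ 3^(3 + 1)|_3 = 81 ⇒ 80
(1) 80|_3 = 2·3^3 + 2·3^2 + 2·3 + 2 ↦ 2·4^4 + 2·4^2 + 2·4 + 2|_4 = 554 ⇒ 553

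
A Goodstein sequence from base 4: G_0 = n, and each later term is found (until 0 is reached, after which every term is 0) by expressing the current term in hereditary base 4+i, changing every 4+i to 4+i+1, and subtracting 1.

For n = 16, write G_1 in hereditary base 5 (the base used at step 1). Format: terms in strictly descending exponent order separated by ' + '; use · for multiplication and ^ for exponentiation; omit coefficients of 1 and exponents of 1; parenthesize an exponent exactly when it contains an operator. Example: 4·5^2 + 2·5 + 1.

4·5 + 4

base 4: 16 = 4^2; at 5: 5^2 = 25; next = 24
base 5: 24 = 4·5 + 4; at 6: 4·6 + 4 = 28; next = 27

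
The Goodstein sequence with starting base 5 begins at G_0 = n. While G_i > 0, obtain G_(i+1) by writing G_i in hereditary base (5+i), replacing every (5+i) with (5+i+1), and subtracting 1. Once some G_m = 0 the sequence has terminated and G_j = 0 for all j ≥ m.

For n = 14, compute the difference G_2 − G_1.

[0] 14 ≡ 2·5 + 4 (base 5). Lift 6: 16. −1: 15.
[1] 15 ≡ 2·6 + 3 (base 6). Lift 7: 17. −1: 16.

1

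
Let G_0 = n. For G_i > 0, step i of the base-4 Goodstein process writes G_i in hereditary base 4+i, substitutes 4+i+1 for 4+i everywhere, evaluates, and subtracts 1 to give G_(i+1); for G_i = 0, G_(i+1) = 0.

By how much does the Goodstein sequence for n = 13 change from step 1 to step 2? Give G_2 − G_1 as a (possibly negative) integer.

2

base 4: 13 = 3·4 + 1; at 5: 3·5 + 1 = 16; next = 15
base 5: 15 = 3·5; at 6: 3·6 = 18; next = 17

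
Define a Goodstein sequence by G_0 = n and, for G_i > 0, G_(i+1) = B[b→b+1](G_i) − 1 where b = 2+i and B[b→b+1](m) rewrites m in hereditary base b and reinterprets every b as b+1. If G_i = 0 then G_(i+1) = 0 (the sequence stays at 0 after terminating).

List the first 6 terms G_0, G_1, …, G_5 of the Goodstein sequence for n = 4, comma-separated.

G_0 = 4. HB_2(4) = 2^2. Bump = 27. G_1 = 26.
G_1 = 26. HB_3(26) = 2·3^2 + 2·3 + 2. Bump = 42. G_2 = 41.
G_2 = 41. HB_4(41) = 2·4^2 + 2·4 + 1. Bump = 61. G_3 = 60.
G_3 = 60. HB_5(60) = 2·5^2 + 2·5. Bump = 84. G_4 = 83.
G_4 = 83. HB_6(83) = 2·6^2 + 6 + 5. Bump = 110. G_5 = 109.

4, 26, 41, 60, 83, 109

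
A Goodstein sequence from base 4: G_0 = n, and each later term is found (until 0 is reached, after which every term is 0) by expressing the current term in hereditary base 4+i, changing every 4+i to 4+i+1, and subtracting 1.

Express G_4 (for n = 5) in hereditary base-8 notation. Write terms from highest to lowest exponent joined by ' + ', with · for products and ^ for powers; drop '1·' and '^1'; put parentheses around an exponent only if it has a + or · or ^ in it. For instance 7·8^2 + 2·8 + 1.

base 4: 5 = 4 + 1; at 5: 5 + 1 = 6; next = 5
base 5: 5 = 5; at 6: 6 = 6; next = 5
base 6: 5 = 5; at 7: 5 = 5; next = 4
base 7: 4 = 4; at 8: 4 = 4; next = 3
base 8: 3 = 3; at 9: 3 = 3; next = 2

3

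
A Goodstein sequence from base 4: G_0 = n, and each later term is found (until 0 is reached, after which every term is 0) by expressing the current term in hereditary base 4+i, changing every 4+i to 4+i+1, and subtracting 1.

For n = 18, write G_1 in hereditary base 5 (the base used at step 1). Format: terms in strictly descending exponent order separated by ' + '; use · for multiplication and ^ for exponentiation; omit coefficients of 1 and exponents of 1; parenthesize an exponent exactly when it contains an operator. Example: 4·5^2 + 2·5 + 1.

18 —HB4→ 4^2 + 2 —bump→ 5^2 + 2 = 27 —(−1)→ 26
26 —HB5→ 5^2 + 1 —bump→ 6^2 + 1 = 37 —(−1)→ 36

5^2 + 1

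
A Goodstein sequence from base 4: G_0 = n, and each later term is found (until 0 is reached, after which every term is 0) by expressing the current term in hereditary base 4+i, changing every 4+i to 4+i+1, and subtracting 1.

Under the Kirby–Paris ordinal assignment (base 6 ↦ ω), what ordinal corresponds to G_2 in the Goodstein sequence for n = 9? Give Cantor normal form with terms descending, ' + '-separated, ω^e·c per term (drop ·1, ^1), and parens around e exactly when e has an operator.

i=0: 9 = 2·4 + 1 (b=4); 4→5: 2·5 + 1 = 11; 11−1 = 10
i=1: 10 = 2·5 (b=5); 5→6: 2·6 = 12; 12−1 = 11
i=2: 11 = 6 + 5 (b=6); 6→7: 7 + 5 = 12; 12−1 = 11

ω + 5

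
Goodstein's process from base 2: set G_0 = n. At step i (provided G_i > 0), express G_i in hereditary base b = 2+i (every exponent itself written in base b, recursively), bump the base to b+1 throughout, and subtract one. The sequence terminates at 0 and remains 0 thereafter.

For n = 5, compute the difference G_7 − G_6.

703

5 —HB2→ 2^2 + 1 —bump→ 3^3 + 1 = 28 —(−1)→ 27
27 —HB3→ 3^3 —bump→ 4^4 = 256 —(−1)→ 255
255 —HB4→ 3·4^3 + 3·4^2 + 3·4 + 3 —bump→ 3·5^3 + 3·5^2 + 3·5 + 3 = 468 —(−1)→ 467
467 —HB5→ 3·5^3 + 3·5^2 + 3·5 + 2 —bump→ 3·6^3 + 3·6^2 + 3·6 + 2 = 776 —(−1)→ 775
775 —HB6→ 3·6^3 + 3·6^2 + 3·6 + 1 —bump→ 3·7^3 + 3·7^2 + 3·7 + 1 = 1198 —(−1)→ 1197
1197 —HB7→ 3·7^3 + 3·7^2 + 3·7 —bump→ 3·8^3 + 3·8^2 + 3·8 = 1752 —(−1)→ 1751
1751 —HB8→ 3·8^3 + 3·8^2 + 2·8 + 7 —bump→ 3·9^3 + 3·9^2 + 2·9 + 7 = 2455 —(−1)→ 2454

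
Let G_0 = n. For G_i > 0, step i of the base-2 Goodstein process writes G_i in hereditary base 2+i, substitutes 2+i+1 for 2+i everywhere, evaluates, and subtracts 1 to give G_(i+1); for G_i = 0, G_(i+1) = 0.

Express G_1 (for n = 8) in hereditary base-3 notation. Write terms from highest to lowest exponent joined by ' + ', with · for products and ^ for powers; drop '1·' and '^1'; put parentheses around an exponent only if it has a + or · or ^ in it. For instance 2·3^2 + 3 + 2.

(0) 8|_2 = 2^(2 + 1) ↦ 3^(3 + 1)|_3 = 81 ⇒ 80
(1) 80|_3 = 2·3^3 + 2·3^2 + 2·3 + 2 ↦ 2·4^4 + 2·4^2 + 2·4 + 2|_4 = 554 ⇒ 553

2·3^3 + 2·3^2 + 2·3 + 2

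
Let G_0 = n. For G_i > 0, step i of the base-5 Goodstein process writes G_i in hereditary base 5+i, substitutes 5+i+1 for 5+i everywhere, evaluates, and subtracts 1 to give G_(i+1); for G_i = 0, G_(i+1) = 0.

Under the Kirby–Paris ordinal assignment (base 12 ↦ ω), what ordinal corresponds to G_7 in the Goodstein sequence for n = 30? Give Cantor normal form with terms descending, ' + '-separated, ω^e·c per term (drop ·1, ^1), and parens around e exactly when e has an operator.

ω·11 + 11

[0] 30 ≡ 5^2 + 5 (base 5). Lift 6: 42. −1: 41.
[1] 41 ≡ 6^2 + 5 (base 6). Lift 7: 54. −1: 53.
[2] 53 ≡ 7^2 + 4 (base 7). Lift 8: 68. −1: 67.
[3] 67 ≡ 8^2 + 3 (base 8). Lift 9: 84. −1: 83.
[4] 83 ≡ 9^2 + 2 (base 9). Lift 10: 102. −1: 101.
[5] 101 ≡ 10^2 + 1 (base 10). Lift 11: 122. −1: 121.
[6] 121 ≡ 11^2 (base 11). Lift 12: 144. −1: 143.
[7] 143 ≡ 11·12 + 11 (base 12). Lift 13: 154. −1: 153.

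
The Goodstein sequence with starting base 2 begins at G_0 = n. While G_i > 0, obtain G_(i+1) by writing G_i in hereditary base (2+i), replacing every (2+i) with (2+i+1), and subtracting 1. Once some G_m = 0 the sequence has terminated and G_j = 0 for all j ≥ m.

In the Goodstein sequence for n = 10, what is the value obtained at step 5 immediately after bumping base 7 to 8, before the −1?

84073324

[0] 10 ≡ 2^(2 + 1) + 2 (base 2). Lift 3: 84. −1: 83.
[1] 83 ≡ 3^(3 + 1) + 2 (base 3). Lift 4: 1026. −1: 1025.
[2] 1025 ≡ 4^(4 + 1) + 1 (base 4). Lift 5: 15626. −1: 15625.
[3] 15625 ≡ 5^(5 + 1) (base 5). Lift 6: 279936. −1: 279935.
[4] 279935 ≡ 5·6^6 + 5·6^5 + 5·6^4 + 5·6^3 + 5·6^2 + 5·6 + 5 (base 6). Lift 7: 4215755. −1: 4215754.
[5] 4215754 ≡ 5·7^7 + 5·7^5 + 5·7^4 + 5·7^3 + 5·7^2 + 5·7 + 4 (base 7). Lift 8: 84073324. −1: 84073323.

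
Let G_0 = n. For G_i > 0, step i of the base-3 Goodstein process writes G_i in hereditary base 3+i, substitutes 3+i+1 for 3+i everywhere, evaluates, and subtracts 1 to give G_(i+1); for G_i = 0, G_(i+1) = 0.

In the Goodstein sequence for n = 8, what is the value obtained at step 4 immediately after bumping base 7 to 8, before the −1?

(0) 8|_3 = 2·3 + 2 ↦ 2·4 + 2|_4 = 10 ⇒ 9
(1) 9|_4 = 2·4 + 1 ↦ 2·5 + 1|_5 = 11 ⇒ 10
(2) 10|_5 = 2·5 ↦ 2·6|_6 = 12 ⇒ 11
(3) 11|_6 = 6 + 5 ↦ 7 + 5|_7 = 12 ⇒ 11
(4) 11|_7 = 7 + 4 ↦ 8 + 4|_8 = 12 ⇒ 11

12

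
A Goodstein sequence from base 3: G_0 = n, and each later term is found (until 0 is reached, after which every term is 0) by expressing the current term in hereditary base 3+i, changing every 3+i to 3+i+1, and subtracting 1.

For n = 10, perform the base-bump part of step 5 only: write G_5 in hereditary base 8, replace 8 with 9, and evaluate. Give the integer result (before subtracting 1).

10 —HB3→ 3^2 + 1 —bump→ 4^2 + 1 = 17 —(−1)→ 16
16 —HB4→ 4^2 —bump→ 5^2 = 25 —(−1)→ 24
24 —HB5→ 4·5 + 4 —bump→ 4·6 + 4 = 28 —(−1)→ 27
27 —HB6→ 4·6 + 3 —bump→ 4·7 + 3 = 31 —(−1)→ 30
30 —HB7→ 4·7 + 2 —bump→ 4·8 + 2 = 34 —(−1)→ 33
33 —HB8→ 4·8 + 1 —bump→ 4·9 + 1 = 37 —(−1)→ 36

37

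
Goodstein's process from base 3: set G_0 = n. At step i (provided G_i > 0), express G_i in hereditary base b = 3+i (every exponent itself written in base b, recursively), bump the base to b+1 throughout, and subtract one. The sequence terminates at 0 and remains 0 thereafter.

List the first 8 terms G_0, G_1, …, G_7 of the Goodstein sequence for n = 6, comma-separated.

6, 7, 7, 7, 7, 7, 6, 5

G_0=6  [base 3] 2·3  →[3↦4]→  2·4 = 8  −1 ⇒ G_1=7
G_1=7  [base 4] 4 + 3  →[4↦5]→  5 + 3 = 8  −1 ⇒ G_2=7
G_2=7  [base 5] 5 + 2  →[5↦6]→  6 + 2 = 8  −1 ⇒ G_3=7
G_3=7  [base 6] 6 + 1  →[6↦7]→  7 + 1 = 8  −1 ⇒ G_4=7
G_4=7  [base 7] 7  →[7↦8]→  8 = 8  −1 ⇒ G_5=7
G_5=7  [base 8] 7  →[8↦9]→  7 = 7  −1 ⇒ G_6=6
G_6=6  [base 9] 6  →[9↦10]→  6 = 6  −1 ⇒ G_7=5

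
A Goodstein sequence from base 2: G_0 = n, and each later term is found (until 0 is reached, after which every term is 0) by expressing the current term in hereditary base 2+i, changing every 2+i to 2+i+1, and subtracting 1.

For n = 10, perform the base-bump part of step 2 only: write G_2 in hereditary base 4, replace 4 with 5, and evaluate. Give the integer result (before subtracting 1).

10 —HB2→ 2^(2 + 1) + 2 —bump→ 3^(3 + 1) + 3 = 84 —(−1)→ 83
83 —HB3→ 3^(3 + 1) + 2 —bump→ 4^(4 + 1) + 2 = 1026 —(−1)→ 1025
1025 —HB4→ 4^(4 + 1) + 1 —bump→ 5^(5 + 1) + 1 = 15626 —(−1)→ 15625

15626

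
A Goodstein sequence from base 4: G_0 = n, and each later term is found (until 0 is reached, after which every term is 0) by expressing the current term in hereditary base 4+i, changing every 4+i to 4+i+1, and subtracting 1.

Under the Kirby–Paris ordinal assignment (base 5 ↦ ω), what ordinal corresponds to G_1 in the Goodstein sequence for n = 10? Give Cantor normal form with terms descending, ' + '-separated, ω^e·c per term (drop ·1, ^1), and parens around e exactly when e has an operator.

step 0: 10 = 2·4 + 2; sub 5 for 4: 2·5 + 2; = 12; G_1 = 12−1 = 11
step 1: 11 = 2·5 + 1; sub 6 for 5: 2·6 + 1; = 13; G_2 = 13−1 = 12

ω·2 + 1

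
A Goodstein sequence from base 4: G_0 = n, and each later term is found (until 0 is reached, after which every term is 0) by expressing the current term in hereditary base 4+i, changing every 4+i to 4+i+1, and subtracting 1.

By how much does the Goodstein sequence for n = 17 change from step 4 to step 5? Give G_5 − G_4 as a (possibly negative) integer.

4

step 0: 17 = 4^2 + 1; sub 5 for 4: 5^2 + 1; = 26; G_1 = 26−1 = 25
step 1: 25 = 5^2; sub 6 for 5: 6^2; = 36; G_2 = 36−1 = 35
step 2: 35 = 5·6 + 5; sub 7 for 6: 5·7 + 5; = 40; G_3 = 40−1 = 39
step 3: 39 = 5·7 + 4; sub 8 for 7: 5·8 + 4; = 44; G_4 = 44−1 = 43
step 4: 43 = 5·8 + 3; sub 9 for 8: 5·9 + 3; = 48; G_5 = 48−1 = 47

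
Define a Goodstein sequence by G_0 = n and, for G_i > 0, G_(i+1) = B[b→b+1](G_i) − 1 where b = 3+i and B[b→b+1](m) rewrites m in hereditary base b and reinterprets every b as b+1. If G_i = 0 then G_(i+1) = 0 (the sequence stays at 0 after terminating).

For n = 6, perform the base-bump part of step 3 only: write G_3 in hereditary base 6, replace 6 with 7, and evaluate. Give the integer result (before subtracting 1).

8

G_0 = 6. HB_3(6) = 2·3. Bump = 8. G_1 = 7.
G_1 = 7. HB_4(7) = 4 + 3. Bump = 8. G_2 = 7.
G_2 = 7. HB_5(7) = 5 + 2. Bump = 8. G_3 = 7.
G_3 = 7. HB_6(7) = 6 + 1. Bump = 8. G_4 = 7.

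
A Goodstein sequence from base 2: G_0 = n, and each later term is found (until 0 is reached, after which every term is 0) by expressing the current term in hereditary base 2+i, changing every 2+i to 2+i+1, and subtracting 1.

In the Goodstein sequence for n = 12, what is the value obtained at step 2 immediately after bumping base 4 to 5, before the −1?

15686

12 —HB2→ 2^(2 + 1) + 2^2 —bump→ 3^(3 + 1) + 3^3 = 108 —(−1)→ 107
107 —HB3→ 3^(3 + 1) + 2·3^2 + 2·3 + 2 —bump→ 4^(4 + 1) + 2·4^2 + 2·4 + 2 = 1066 —(−1)→ 1065
1065 —HB4→ 4^(4 + 1) + 2·4^2 + 2·4 + 1 —bump→ 5^(5 + 1) + 2·5^2 + 2·5 + 1 = 15686 —(−1)→ 15685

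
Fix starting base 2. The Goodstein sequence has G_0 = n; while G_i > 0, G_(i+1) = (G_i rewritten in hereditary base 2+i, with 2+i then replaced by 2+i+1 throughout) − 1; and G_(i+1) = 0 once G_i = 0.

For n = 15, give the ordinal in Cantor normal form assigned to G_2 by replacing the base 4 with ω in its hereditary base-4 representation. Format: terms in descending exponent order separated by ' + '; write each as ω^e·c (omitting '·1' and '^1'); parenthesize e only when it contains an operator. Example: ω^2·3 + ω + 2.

ω^(ω + 1) + ω^ω + 3

[0] 15 ≡ 2^(2 + 1) + 2^2 + 2 + 1 (base 2). Lift 3: 112. −1: 111.
[1] 111 ≡ 3^(3 + 1) + 3^3 + 3 (base 3). Lift 4: 1284. −1: 1283.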